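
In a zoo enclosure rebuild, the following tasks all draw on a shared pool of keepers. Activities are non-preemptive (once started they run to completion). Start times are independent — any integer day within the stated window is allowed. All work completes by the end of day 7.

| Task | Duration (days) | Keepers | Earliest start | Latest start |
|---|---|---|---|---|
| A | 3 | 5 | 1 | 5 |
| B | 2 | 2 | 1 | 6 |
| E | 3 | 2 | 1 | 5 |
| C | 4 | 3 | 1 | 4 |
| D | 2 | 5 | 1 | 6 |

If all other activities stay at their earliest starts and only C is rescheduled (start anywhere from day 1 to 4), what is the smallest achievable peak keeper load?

14

C@1: d1:17  d2:17  d3:10  d4:3  d5:0  d6:0  d7:0 → peak 17
C@2: d1:14  d2:17  d3:10  d4:3  d5:3  d6:0  d7:0 → peak 17
C@3: d1:14  d2:14  d3:10  d4:3  d5:3  d6:3  d7:0 → peak 14
C@4: d1:14  d2:14  d3:7  d4:3  d5:3  d6:3  d7:3 → peak 14
Best is C@3, peak 14.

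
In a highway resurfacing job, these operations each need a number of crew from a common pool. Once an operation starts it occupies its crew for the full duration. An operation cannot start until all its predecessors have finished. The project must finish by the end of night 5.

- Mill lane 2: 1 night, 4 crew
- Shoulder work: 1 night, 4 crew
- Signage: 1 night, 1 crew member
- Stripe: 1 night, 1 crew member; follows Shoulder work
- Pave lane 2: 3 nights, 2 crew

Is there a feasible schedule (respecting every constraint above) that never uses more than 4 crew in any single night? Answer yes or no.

Schedule Mill lane 2@1, Shoulder work@2, Signage@3, Stripe@3, Pave lane 2@3: n1:4  n2:4  n3:4  n4:2  n5:2 — peak 4 ≤ 4.

yes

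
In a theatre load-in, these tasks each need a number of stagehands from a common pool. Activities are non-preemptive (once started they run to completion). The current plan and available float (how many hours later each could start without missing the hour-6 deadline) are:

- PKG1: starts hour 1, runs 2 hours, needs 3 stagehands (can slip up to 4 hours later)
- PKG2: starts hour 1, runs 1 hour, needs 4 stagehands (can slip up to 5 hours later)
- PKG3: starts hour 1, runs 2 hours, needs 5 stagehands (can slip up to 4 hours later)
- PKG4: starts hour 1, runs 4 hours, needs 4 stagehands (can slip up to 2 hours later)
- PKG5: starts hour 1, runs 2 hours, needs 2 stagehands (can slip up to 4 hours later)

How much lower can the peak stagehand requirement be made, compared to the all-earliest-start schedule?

Early-start peak: h1:18  h2:14  h3:4  h4:4  h5:0  h6:0 ⇒ 18.
Leveled (PKG1@1, PKG2@3, PKG3@1, PKG4@3, PKG5@4): h1:8  h2:8  h3:8  h4:6  h5:6  h6:4 ⇒ 8.
Reduction 18 − 8 = 10.

10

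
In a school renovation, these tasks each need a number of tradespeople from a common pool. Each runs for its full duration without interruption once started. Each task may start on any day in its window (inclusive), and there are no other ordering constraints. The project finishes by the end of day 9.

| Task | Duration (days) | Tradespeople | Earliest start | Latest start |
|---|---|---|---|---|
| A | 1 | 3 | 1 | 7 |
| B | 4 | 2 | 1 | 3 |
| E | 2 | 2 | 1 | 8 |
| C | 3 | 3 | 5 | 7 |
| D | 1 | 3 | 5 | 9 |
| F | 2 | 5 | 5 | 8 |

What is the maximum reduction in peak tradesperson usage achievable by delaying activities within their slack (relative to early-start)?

5

Early-start peak: d1:7  d2:4  d3:2  d4:2  d5:11  d6:8  d7:3  d8:0  d9:0 ⇒ 11.
Leveled (A@1, B@1, E@2, C@5, D@5, F@8): d1:5  d2:4  d3:4  d4:2  d5:6  d6:3  d7:3  d8:5  d9:5 ⇒ 6.
Reduction 11 − 6 = 5.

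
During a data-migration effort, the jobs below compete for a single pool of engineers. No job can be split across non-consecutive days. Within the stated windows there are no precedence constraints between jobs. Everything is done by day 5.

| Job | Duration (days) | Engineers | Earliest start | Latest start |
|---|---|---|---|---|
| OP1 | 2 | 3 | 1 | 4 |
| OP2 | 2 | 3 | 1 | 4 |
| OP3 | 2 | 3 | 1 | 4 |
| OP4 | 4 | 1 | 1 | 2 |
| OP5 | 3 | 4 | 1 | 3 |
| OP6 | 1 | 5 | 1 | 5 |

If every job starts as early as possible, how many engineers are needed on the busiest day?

19

Early-start schedule: OP1@1, OP2@1, OP3@1, OP4@1, OP5@1, OP6@1.
Load per day: day 1: 19, day 2: 14, day 3: 5, day 4: 1, day 5: 0.
Peak is 19.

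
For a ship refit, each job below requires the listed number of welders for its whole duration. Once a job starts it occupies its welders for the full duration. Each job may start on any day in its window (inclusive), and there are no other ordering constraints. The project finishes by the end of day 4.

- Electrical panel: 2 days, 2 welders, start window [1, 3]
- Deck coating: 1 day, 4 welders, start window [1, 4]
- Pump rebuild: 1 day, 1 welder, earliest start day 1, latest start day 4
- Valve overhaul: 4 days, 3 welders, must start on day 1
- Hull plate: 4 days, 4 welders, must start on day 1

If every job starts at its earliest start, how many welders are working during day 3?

7

At early start, day 3 has: Valve overhaul, Hull plate.
Demand: 3 + 4 = 7.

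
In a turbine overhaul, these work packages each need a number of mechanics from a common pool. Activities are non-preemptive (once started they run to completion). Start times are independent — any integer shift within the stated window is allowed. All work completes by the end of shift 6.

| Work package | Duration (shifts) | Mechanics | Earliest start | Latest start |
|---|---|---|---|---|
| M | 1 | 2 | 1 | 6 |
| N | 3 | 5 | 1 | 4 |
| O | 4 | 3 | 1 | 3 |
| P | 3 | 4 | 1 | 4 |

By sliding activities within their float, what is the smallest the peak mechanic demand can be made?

8

Early-start (M@1, N@1, O@1, P@1) gives peak 14: s1:14  s2:12  s3:12  s4:3  s5:0  s6:0.
Shift O→2, P→4.
Schedule M@1, N@1, O@2, P@4: s1:7  s2:8  s3:8  s4:7  s5:7  s6:4 — peak 8.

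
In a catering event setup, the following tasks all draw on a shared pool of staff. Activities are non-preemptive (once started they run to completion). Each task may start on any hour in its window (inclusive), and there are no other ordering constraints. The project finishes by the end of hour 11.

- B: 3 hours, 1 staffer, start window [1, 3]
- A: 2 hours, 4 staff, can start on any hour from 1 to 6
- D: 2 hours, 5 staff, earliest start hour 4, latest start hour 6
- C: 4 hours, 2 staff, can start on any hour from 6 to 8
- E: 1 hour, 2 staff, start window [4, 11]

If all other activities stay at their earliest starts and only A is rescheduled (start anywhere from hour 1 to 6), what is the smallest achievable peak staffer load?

7

A@1: h1:5  h2:5  h3:1  h4:7  h5:5  h6:2  h7:2  h8:2  h9:2  h10:0  h11:0 → peak 7
A@2: h1:1  h2:5  h3:5  h4:7  h5:5  h6:2  h7:2  h8:2  h9:2  h10:0  h11:0 → peak 7
A@3: h1:1  h2:1  h3:5  h4:11  h5:5  h6:2  h7:2  h8:2  h9:2  h10:0  h11:0 → peak 11
A@4: h1:1  h2:1  h3:1  h4:11  h5:9  h6:2  h7:2  h8:2  h9:2  h10:0  h11:0 → peak 11
A@5: h1:1  h2:1  h3:1  h4:7  h5:9  h6:6  h7:2  h8:2  h9:2  h10:0  h11:0 → peak 9
A@6: h1:1  h2:1  h3:1  h4:7  h5:5  h6:6  h7:6  h8:2  h9:2  h10:0  h11:0 → peak 7
Best is A@1, peak 7.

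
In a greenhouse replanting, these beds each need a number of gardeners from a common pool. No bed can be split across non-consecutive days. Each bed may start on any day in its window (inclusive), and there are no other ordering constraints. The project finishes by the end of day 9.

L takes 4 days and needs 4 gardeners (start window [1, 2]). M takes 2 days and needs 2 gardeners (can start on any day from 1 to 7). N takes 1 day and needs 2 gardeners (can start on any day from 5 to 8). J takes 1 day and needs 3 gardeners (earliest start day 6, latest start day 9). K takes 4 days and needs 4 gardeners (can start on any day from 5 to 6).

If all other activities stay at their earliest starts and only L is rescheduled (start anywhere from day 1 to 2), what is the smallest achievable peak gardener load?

7

L@1: d1:6  d2:6  d3:4  d4:4  d5:6  d6:7  d7:4  d8:4  d9:0 → peak 7
L@2: d1:2  d2:6  d3:4  d4:4  d5:10  d6:7  d7:4  d8:4  d9:0 → peak 10
Best is L@1, peak 7.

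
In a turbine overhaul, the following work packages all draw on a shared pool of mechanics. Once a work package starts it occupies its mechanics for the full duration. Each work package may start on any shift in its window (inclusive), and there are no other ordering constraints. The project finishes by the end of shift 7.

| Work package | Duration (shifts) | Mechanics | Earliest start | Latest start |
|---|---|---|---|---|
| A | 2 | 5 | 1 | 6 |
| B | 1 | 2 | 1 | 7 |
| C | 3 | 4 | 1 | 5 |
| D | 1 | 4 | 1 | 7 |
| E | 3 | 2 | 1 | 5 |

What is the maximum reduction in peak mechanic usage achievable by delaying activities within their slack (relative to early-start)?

11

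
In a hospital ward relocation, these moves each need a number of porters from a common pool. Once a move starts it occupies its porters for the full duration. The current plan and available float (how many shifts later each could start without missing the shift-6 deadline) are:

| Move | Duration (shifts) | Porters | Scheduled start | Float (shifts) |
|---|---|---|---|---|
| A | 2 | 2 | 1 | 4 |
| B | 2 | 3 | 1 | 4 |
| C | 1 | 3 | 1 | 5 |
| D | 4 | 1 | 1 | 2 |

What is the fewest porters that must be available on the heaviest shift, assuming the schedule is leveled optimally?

4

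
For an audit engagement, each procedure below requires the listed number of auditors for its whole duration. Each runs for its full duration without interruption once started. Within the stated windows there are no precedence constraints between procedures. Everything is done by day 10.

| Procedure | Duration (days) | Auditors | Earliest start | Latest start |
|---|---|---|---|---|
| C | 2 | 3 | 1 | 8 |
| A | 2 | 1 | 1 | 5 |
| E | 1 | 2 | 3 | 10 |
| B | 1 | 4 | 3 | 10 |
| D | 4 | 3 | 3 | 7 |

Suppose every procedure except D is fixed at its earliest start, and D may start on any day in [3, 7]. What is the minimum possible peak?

6

D@3: d1:4  d2:4  d3:9  d4:3  d5:3  d6:3  d7:0  d8:0  d9:0  d10:0 → peak 9
D@4: d1:4  d2:4  d3:6  d4:3  d5:3  d6:3  d7:3  d8:0  d9:0  d10:0 → peak 6
D@5: d1:4  d2:4  d3:6  d4:0  d5:3  d6:3  d7:3  d8:3  d9:0  d10:0 → peak 6
D@6: d1:4  d2:4  d3:6  d4:0  d5:0  d6:3  d7:3  d8:3  d9:3  d10:0 → peak 6
D@7: d1:4  d2:4  d3:6  d4:0  d5:0  d6:0  d7:3  d8:3  d9:3  d10:3 → peak 6
Best is D@4, peak 6.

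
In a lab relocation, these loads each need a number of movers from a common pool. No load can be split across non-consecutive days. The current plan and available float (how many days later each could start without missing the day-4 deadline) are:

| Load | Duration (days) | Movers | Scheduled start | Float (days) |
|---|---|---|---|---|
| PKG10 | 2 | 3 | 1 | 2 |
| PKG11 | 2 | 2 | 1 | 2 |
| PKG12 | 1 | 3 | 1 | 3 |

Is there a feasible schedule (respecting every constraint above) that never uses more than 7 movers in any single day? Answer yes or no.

Schedule PKG10@1, PKG11@1, PKG12@3: d1:5  d2:5  d3:3  d4:0 — peak 5 ≤ 7.

yes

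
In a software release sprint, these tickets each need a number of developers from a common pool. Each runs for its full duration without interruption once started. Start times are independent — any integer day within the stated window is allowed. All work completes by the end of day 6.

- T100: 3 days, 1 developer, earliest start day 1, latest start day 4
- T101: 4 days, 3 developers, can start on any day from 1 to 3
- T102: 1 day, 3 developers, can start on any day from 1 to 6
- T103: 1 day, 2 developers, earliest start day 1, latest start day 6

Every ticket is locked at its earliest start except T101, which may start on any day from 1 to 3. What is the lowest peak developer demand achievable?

6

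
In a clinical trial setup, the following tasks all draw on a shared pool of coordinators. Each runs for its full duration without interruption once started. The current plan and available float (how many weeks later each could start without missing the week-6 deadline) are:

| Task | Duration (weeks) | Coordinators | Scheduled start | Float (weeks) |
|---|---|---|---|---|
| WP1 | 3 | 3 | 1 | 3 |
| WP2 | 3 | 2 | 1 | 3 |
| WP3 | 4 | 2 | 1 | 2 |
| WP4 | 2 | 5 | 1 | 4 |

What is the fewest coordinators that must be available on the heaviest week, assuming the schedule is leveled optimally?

7

Early-start (WP1@1, WP2@1, WP3@1, WP4@1) gives peak 12: w1:12  w2:12  w3:7  w4:2  w5:0  w6:0.
Shift WP4→4.
Schedule WP1@1, WP2@1, WP3@1, WP4@4: w1:7  w2:7  w3:7  w4:7  w5:5  w6:0 — peak 7.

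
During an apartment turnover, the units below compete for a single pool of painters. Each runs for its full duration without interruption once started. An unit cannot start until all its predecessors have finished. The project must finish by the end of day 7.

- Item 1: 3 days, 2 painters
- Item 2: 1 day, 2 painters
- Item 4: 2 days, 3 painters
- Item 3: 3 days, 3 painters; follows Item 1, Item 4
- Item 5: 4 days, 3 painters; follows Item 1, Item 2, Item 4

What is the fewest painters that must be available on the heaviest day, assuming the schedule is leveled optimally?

6

Early-start (Item 1@1, Item 2@1, Item 4@1, Item 3@4, Item 5@4) gives peak 7: d1:7  d2:5  d3:2  d4:6  d5:6  d6:6  d7:3.
Shift Item 4→2.
Schedule Item 1@1, Item 2@1, Item 4@2, Item 3@4, Item 5@4: d1:4  d2:5  d3:5  d4:6  d5:6  d6:6  d7:3 — peak 6.
No arrangement of the 12 feasible schedules does better.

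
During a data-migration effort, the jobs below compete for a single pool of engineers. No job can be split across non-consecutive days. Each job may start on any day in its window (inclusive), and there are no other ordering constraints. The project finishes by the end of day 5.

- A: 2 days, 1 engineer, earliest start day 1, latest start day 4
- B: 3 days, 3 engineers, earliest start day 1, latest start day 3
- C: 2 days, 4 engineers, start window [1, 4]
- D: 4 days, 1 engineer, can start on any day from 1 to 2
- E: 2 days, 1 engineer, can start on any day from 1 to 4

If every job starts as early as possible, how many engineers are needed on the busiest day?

10

Early-start schedule: A@1, B@1, C@1, D@1, E@1.
Load per day: day 1: 10, day 2: 10, day 3: 4, day 4: 1, day 5: 0.
Peak is 10.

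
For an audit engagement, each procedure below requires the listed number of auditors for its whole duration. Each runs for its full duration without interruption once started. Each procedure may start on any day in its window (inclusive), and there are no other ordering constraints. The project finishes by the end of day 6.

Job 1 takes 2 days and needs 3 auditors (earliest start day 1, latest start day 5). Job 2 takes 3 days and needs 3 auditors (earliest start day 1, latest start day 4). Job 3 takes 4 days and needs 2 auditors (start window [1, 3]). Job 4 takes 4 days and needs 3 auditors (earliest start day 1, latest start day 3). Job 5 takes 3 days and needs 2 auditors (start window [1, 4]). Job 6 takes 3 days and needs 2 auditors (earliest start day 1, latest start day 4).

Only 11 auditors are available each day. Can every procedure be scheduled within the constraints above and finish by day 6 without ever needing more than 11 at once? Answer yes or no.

yes

Schedule Job 1@1, Job 2@1, Job 3@1, Job 4@3, Job 5@4, Job 6@4: d1:8  d2:8  d3:8  d4:9  d5:7  d6:7 — peak 9 ≤ 11.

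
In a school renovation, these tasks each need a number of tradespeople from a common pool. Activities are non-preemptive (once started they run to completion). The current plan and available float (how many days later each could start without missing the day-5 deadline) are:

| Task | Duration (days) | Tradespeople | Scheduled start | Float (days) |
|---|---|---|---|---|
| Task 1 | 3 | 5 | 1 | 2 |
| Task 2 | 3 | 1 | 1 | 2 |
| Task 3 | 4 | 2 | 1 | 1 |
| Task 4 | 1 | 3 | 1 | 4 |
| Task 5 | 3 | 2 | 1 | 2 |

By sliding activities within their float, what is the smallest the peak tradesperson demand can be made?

Early-start (Task 1@1, Task 2@1, Task 3@1, Task 4@1, Task 5@1) gives peak 13: d1:13  d2:10  d3:10  d4:2  d5:0.
Shift Task 4→4.
Schedule Task 1@1, Task 2@1, Task 3@1, Task 4@4, Task 5@1: d1:10  d2:10  d3:10  d4:5  d5:0 — peak 10.

10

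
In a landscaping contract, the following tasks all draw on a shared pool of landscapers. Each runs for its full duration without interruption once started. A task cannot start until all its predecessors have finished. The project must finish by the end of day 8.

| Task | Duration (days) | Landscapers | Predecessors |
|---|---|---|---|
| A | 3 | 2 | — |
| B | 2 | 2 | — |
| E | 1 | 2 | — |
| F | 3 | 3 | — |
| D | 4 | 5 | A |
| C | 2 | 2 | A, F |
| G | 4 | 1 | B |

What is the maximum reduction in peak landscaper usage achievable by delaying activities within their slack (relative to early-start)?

2

Early-start peak: d1:9  d2:7  d3:6  d4:8  d5:8  d6:6  d7:5  d8:0 ⇒ 9.
Leveled (A@1, B@1, E@1, F@2, D@5, C@7, G@3): d1:6  d2:7  d3:6  d4:4  d5:6  d6:6  d7:7  d8:7 ⇒ 7.
Reduction 9 − 7 = 2.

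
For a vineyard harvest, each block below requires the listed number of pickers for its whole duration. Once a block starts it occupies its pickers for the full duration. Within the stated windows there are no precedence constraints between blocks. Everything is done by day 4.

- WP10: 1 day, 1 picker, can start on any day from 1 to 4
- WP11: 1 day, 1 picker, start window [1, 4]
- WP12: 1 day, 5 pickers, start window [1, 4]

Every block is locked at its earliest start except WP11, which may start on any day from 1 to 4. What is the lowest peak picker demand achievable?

WP11@1: d1:7  d2:0  d3:0  d4:0 → peak 7
WP11@2: d1:6  d2:1  d3:0  d4:0 → peak 6
WP11@3: d1:6  d2:0  d3:1  d4:0 → peak 6
WP11@4: d1:6  d2:0  d3:0  d4:1 → peak 6
Best is WP11@2, peak 6.

6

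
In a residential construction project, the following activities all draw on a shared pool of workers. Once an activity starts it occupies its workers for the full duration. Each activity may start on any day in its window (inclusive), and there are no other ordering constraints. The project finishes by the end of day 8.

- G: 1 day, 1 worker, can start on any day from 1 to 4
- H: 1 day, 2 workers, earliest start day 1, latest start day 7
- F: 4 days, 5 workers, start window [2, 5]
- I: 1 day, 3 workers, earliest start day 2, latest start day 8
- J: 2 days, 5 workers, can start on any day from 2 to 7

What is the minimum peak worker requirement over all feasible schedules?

5

Early-start (G@1, H@1, F@2, I@2, J@2) gives peak 13: d1:3  d2:13  d3:10  d4:5  d5:5  d6:0  d7:0  d8:0.
Shift I→6, J→7.
Schedule G@1, H@1, F@2, I@6, J@7: d1:3  d2:5  d3:5  d4:5  d5:5  d6:3  d7:5  d8:5 — peak 5.
Total worker-days = 36 over 8 days ⇒ peak ≥ ⌈36/8⌉ = 5, so 5 is optimal.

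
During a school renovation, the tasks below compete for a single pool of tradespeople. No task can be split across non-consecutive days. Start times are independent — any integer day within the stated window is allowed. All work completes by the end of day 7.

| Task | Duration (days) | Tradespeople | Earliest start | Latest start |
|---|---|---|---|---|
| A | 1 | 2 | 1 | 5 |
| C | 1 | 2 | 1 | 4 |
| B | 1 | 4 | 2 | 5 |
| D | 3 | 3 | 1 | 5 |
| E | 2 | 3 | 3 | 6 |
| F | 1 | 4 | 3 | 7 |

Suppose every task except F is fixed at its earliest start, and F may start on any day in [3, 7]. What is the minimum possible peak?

F@3: d1:7  d2:7  d3:10  d4:3  d5:0  d6:0  d7:0 → peak 10
F@4: d1:7  d2:7  d3:6  d4:7  d5:0  d6:0  d7:0 → peak 7
F@5: d1:7  d2:7  d3:6  d4:3  d5:4  d6:0  d7:0 → peak 7
F@6: d1:7  d2:7  d3:6  d4:3  d5:0  d6:4  d7:0 → peak 7
F@7: d1:7  d2:7  d3:6  d4:3  d5:0  d6:0  d7:4 → peak 7
Best is F@4, peak 7.

7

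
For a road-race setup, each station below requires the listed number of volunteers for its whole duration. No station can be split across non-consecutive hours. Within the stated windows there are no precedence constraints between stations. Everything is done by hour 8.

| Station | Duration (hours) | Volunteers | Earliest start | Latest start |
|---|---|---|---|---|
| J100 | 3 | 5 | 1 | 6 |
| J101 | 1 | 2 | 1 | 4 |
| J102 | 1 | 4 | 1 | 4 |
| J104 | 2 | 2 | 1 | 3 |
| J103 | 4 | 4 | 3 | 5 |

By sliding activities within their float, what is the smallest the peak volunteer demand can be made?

7

Early-start (J100@1, J101@1, J102@1, J104@1, J103@3) gives peak 13: h1:13  h2:7  h3:9  h4:4  h5:4  h6:4  h7:0  h8:0.
Shift J102→4, J104→2, J103→5.
Schedule J100@1, J101@1, J102@4, J104@2, J103@5: h1:7  h2:7  h3:7  h4:4  h5:4  h6:4  h7:4  h8:4 — peak 7.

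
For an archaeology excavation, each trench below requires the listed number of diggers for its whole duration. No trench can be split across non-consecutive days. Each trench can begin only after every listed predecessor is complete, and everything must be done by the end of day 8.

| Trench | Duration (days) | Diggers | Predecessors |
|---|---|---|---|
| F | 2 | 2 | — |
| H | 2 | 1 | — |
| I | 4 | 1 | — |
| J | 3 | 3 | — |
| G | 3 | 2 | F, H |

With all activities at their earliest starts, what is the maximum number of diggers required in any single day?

7

Early-start schedule: F@1, H@1, I@1, J@1, G@3.
Load per day: day 1: 7, day 2: 7, day 3: 6, day 4: 3, day 5: 2, day 6: 0, day 7: 0, day 8: 0.
Peak is 7.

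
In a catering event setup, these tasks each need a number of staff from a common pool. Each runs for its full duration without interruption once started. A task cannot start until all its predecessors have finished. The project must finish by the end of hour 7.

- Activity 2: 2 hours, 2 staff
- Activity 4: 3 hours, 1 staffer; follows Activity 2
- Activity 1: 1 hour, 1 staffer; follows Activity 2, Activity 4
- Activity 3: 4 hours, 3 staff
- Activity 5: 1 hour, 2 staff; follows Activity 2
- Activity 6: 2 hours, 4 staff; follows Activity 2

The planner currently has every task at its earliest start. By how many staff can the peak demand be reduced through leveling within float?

5

Early-start peak: h1:5  h2:5  h3:10  h4:8  h5:1  h6:1  h7:0 ⇒ 10.
Leveled (Activity 2@1, Activity 4@3, Activity 1@6, Activity 3@1, Activity 5@5, Activity 6@6): h1:5  h2:5  h3:4  h4:4  h5:3  h6:5  h7:4 ⇒ 5.
Reduction 10 − 5 = 5.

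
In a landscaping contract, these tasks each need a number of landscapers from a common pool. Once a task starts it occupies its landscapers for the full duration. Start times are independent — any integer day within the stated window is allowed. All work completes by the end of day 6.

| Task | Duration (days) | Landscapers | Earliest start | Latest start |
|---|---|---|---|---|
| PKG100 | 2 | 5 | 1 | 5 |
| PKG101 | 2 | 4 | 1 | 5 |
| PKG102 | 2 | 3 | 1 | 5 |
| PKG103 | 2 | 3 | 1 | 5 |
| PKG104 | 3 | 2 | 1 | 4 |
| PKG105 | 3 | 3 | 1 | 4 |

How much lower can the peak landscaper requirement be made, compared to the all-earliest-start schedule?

Early-start peak: d1:20  d2:20  d3:5  d4:0  d5:0  d6:0 ⇒ 20.
Leveled (PKG100@1, PKG101@3, PKG102@5, PKG103@5, PKG104@4, PKG105@1): d1:8  d2:8  d3:7  d4:6  d5:8  d6:8 ⇒ 8.
Reduction 20 − 8 = 12.

12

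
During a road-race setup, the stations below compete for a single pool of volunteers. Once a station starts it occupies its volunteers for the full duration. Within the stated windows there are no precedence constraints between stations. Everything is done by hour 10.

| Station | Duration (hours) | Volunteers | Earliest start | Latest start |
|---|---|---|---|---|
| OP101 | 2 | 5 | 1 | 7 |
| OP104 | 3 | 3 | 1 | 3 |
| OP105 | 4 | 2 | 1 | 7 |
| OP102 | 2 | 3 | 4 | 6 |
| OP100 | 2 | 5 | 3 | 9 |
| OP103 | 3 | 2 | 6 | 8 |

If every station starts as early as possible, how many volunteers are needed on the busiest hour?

10

Early-start schedule: OP101@1, OP104@1, OP105@1, OP102@4, OP100@3, OP103@6.
Load per hour: hour 1: 10, hour 2: 10, hour 3: 10, hour 4: 10, hour 5: 3, hour 6: 2, hour 7: 2, hour 8: 2, hour 9: 0, hour 10: 0.
Peak is 10.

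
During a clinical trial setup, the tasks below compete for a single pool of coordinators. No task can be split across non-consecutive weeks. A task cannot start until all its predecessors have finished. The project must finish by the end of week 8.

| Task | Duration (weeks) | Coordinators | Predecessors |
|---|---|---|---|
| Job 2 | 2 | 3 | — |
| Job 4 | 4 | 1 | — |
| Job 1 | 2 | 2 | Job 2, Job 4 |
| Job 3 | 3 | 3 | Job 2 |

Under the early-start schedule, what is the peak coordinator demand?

5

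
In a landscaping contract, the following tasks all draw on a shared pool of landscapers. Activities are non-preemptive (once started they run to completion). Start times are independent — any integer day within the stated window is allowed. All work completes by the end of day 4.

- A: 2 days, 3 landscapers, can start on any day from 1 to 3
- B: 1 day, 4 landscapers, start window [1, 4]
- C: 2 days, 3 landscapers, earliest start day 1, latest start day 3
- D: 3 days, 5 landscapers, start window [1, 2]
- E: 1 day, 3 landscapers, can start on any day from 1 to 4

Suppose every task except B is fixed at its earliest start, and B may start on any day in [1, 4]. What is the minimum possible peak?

14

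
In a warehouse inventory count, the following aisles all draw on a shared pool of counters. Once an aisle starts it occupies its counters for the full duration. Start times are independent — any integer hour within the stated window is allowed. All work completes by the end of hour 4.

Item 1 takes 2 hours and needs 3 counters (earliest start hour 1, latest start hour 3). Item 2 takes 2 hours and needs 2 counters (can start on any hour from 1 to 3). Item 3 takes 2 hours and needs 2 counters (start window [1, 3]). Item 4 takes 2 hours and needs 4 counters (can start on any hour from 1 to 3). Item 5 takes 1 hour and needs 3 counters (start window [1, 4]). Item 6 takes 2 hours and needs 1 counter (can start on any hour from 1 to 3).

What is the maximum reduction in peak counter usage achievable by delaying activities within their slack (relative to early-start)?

Early-start peak: h1:15  h2:12  h3:0  h4:0 ⇒ 15.
Leveled (Item 1@1, Item 2@1, Item 3@1, Item 4@3, Item 5@3, Item 6@1): h1:8  h2:8  h3:7  h4:4 ⇒ 8.
Reduction 15 − 8 = 7.

7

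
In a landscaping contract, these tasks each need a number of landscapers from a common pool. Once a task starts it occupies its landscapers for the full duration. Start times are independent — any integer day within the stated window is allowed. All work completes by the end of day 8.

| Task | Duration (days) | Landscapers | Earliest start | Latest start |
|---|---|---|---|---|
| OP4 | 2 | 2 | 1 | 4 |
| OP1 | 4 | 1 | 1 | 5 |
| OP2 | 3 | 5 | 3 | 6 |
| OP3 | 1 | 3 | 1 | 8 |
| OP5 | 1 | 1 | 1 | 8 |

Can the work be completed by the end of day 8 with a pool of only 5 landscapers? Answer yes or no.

yes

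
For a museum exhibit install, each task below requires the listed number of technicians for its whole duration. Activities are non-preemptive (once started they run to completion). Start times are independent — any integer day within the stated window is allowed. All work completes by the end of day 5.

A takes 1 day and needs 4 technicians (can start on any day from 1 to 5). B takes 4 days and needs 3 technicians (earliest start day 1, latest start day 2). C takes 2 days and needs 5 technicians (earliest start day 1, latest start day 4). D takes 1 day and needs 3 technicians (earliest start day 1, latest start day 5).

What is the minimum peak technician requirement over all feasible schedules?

8

Early-start (A@1, B@1, C@1, D@1) gives peak 15: d1:15  d2:8  d3:3  d4:3  d5:0.
Shift C→2, D→4.
Schedule A@1, B@1, C@2, D@4: d1:7  d2:8  d3:8  d4:6  d5:0 — peak 8.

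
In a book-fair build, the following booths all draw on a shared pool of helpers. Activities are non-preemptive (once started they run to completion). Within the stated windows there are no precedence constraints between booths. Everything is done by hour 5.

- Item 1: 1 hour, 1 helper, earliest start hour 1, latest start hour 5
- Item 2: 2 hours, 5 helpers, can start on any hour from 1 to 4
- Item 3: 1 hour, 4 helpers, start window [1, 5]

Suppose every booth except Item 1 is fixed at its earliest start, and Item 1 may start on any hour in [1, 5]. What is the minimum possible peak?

9

Item 1@1: h1:10  h2:5  h3:0  h4:0  h5:0 → peak 10
Item 1@2: h1:9  h2:6  h3:0  h4:0  h5:0 → peak 9
Item 1@3: h1:9  h2:5  h3:1  h4:0  h5:0 → peak 9
Item 1@4: h1:9  h2:5  h3:0  h4:1  h5:0 → peak 9
Item 1@5: h1:9  h2:5  h3:0  h4:0  h5:1 → peak 9
Best is Item 1@2, peak 9.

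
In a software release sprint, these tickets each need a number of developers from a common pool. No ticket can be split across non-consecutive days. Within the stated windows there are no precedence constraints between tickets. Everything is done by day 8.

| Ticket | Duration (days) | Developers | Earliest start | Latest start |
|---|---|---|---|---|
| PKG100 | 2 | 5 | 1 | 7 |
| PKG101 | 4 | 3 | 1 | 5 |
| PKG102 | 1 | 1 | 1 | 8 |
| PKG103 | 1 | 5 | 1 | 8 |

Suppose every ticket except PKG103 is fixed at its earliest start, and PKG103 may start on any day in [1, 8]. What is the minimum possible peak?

PKG103@1: d1:14  d2:8  d3:3  d4:3  d5:0  d6:0  d7:0  d8:0 → peak 14
PKG103@2: d1:9  d2:13  d3:3  d4:3  d5:0  d6:0  d7:0  d8:0 → peak 13
PKG103@3: d1:9  d2:8  d3:8  d4:3  d5:0  d6:0  d7:0  d8:0 → peak 9
PKG103@4: d1:9  d2:8  d3:3  d4:8  d5:0  d6:0  d7:0  d8:0 → peak 9
PKG103@5: d1:9  d2:8  d3:3  d4:3  d5:5  d6:0  d7:0  d8:0 → peak 9
PKG103@6: d1:9  d2:8  d3:3  d4:3  d5:0  d6:5  d7:0  d8:0 → peak 9
PKG103@7: d1:9  d2:8  d3:3  d4:3  d5:0  d6:0  d7:5  d8:0 → peak 9
PKG103@8: d1:9  d2:8  d3:3  d4:3  d5:0  d6:0  d7:0  d8:5 → peak 9
Best is PKG103@3, peak 9.

9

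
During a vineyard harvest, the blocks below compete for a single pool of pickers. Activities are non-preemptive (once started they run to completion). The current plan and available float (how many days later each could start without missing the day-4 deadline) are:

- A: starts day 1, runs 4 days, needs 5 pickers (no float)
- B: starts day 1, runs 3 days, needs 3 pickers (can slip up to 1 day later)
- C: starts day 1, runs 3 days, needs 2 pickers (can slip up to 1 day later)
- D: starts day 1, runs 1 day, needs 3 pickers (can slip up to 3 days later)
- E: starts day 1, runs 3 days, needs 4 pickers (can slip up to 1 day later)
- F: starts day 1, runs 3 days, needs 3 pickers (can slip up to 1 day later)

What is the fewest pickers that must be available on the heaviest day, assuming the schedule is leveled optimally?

17

Early-start (A@1, B@1, C@1, D@1, E@1, F@1) gives peak 20: d1:20  d2:17  d3:17  d4:5.
Shift F→2.
Schedule A@1, B@1, C@1, D@1, E@1, F@2: d1:17  d2:17  d3:17  d4:8 — peak 17.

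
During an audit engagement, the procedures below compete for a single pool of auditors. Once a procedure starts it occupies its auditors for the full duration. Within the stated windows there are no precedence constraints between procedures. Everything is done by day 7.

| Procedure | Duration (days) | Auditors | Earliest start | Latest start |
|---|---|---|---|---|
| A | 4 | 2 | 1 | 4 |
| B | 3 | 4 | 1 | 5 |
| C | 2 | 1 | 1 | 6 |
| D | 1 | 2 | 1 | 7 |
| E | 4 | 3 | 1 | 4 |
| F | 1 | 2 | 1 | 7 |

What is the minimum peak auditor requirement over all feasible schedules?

Early-start (A@1, B@1, C@1, D@1, E@1, F@1) gives peak 14: d1:14  d2:10  d3:9  d4:5  d5:0  d6:0  d7:0.
Shift C→4, D→5, E→4, F→6.
Schedule A@1, B@1, C@4, D@5, E@4, F@6: d1:6  d2:6  d3:6  d4:6  d5:6  d6:5  d7:3 — peak 6.
Total auditor-days = 38 over 7 days ⇒ peak ≥ ⌈38/7⌉ = 6, so 6 is optimal.

6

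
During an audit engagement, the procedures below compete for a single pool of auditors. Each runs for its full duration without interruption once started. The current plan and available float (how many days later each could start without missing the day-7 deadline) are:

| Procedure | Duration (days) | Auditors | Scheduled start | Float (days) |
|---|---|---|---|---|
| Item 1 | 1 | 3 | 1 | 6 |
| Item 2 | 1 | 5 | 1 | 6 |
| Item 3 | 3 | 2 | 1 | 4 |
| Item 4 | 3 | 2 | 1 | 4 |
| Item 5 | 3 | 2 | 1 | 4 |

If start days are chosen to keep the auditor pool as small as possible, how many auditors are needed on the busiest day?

5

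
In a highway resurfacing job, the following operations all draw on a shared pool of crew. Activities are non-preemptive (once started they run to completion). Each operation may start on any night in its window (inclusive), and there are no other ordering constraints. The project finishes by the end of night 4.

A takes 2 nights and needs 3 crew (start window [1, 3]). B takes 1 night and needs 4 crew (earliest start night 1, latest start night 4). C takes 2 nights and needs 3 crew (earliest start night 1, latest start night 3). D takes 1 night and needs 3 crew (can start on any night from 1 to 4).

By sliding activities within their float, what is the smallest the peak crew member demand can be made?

Early-start (A@1, B@1, C@1, D@1) gives peak 13: n1:13  n2:6  n3:0  n4:0.
Shift B→3, D→4.
Schedule A@1, B@3, C@1, D@4: n1:6  n2:6  n3:4  n4:3 — peak 6.

6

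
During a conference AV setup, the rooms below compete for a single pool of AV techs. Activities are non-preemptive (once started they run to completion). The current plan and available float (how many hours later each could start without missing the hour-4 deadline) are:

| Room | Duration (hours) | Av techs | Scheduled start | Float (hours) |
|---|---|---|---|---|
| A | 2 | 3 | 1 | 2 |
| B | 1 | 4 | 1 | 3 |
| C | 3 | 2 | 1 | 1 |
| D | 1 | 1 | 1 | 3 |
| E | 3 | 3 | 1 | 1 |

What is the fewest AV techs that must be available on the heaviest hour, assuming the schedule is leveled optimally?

Early-start (A@1, B@1, C@1, D@1, E@1) gives peak 13: h1:13  h2:8  h3:5  h4:0.
Shift C→2, E→2.
Schedule A@1, B@1, C@2, D@1, E@2: h1:8  h2:8  h3:5  h4:5 — peak 8.

8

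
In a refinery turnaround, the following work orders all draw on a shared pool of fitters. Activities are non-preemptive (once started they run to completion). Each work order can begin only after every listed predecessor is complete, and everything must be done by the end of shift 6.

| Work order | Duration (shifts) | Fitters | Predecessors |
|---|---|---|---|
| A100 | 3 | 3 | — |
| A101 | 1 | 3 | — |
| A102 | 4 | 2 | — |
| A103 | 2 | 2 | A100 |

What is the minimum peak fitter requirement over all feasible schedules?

Early-start (A100@1, A101@1, A102@1, A103@4) gives peak 8: s1:8  s2:5  s3:5  s4:4  s5:2  s6:0.
Shift A101→4, A103→5.
Schedule A100@1, A101@4, A102@1, A103@5: s1:5  s2:5  s3:5  s4:5  s5:2  s6:2 — peak 5.

5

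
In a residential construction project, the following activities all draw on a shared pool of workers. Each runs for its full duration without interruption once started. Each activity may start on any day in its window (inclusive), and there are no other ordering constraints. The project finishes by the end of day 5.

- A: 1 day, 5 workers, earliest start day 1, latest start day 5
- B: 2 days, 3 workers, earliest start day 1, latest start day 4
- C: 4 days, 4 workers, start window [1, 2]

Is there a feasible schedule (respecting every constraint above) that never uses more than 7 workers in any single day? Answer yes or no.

yes

Schedule A@1, B@2, C@2: d1:5  d2:7  d3:7  d4:4  d5:4 — peak 7 ≤ 7.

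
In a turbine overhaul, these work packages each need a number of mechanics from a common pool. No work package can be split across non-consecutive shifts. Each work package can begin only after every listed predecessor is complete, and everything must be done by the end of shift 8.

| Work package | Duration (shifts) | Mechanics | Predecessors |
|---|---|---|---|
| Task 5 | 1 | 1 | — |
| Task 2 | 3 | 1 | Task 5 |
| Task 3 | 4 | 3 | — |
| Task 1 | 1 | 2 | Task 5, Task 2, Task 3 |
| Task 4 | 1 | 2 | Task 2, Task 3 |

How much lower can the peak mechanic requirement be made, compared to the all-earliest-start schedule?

0

Early-start peak: s1:4  s2:4  s3:4  s4:4  s5:4  s6:0  s7:0  s8:0 ⇒ 4.
Leveled (Task 5@1, Task 2@2, Task 3@1, Task 1@5, Task 4@5): s1:4  s2:4  s3:4  s4:4  s5:4  s6:0  s7:0  s8:0 ⇒ 4.
Reduction 4 − 4 = 0.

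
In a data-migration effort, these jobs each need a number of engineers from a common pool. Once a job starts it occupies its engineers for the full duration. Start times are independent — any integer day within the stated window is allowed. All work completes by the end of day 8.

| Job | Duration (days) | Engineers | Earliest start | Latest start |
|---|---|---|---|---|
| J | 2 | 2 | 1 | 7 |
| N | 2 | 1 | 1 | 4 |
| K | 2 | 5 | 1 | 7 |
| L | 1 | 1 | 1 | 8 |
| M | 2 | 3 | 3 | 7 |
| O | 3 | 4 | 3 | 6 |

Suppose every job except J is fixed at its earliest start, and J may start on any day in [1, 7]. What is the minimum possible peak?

J@1: d1:9  d2:8  d3:7  d4:7  d5:4  d6:0  d7:0  d8:0 → peak 9
J@2: d1:7  d2:8  d3:9  d4:7  d5:4  d6:0  d7:0  d8:0 → peak 9
J@3: d1:7  d2:6  d3:9  d4:9  d5:4  d6:0  d7:0  d8:0 → peak 9
J@4: d1:7  d2:6  d3:7  d4:9  d5:6  d6:0  d7:0  d8:0 → peak 9
J@5: d1:7  d2:6  d3:7  d4:7  d5:6  d6:2  d7:0  d8:0 → peak 7
J@6: d1:7  d2:6  d3:7  d4:7  d5:4  d6:2  d7:2  d8:0 → peak 7
J@7: d1:7  d2:6  d3:7  d4:7  d5:4  d6:0  d7:2  d8:2 → peak 7
Best is J@5, peak 7.

7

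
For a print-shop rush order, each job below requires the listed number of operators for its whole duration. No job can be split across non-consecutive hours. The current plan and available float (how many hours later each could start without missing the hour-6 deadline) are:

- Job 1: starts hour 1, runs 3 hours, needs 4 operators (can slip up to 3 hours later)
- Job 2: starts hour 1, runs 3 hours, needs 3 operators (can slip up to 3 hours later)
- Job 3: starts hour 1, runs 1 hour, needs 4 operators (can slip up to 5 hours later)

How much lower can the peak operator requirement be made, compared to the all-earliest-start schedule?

Early-start peak: h1:11  h2:7  h3:7  h4:0  h5:0  h6:0 ⇒ 11.
Leveled (Job 1@1, Job 2@1, Job 3@4): h1:7  h2:7  h3:7  h4:4  h5:0  h6:0 ⇒ 7.
Reduction 11 − 7 = 4.

4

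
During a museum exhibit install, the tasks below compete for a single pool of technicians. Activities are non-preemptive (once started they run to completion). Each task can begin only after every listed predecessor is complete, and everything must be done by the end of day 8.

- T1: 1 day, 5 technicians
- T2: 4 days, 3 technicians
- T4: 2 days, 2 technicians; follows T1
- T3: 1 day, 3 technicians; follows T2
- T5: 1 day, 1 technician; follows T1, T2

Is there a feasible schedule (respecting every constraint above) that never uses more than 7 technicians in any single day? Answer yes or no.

yes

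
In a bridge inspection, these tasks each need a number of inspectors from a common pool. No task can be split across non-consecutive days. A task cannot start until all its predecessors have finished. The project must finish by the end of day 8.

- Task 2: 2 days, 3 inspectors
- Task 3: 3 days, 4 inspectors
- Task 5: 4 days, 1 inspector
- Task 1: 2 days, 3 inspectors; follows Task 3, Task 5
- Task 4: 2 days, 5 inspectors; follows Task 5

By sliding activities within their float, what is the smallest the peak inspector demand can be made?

Early-start (Task 2@1, Task 3@1, Task 5@1, Task 1@5, Task 4@5) gives peak 8: d1:8  d2:8  d3:5  d4:1  d5:8  d6:8  d7:0  d8:0.
Shift Task 2→4, Task 4→7.
Schedule Task 2@4, Task 3@1, Task 5@1, Task 1@5, Task 4@7: d1:5  d2:5  d3:5  d4:4  d5:6  d6:3  d7:5  d8:5 — peak 6.

6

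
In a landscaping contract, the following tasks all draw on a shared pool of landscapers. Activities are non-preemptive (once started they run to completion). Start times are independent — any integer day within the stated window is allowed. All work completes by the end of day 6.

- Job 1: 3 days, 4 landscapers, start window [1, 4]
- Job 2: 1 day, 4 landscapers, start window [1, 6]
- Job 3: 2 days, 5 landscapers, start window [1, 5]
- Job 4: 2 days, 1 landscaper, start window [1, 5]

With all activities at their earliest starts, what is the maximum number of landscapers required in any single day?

Early-start schedule: Job 1@1, Job 2@1, Job 3@1, Job 4@1.
Load per day: day 1: 14, day 2: 10, day 3: 4, day 4: 0, day 5: 0, day 6: 0.
Peak is 14.

14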